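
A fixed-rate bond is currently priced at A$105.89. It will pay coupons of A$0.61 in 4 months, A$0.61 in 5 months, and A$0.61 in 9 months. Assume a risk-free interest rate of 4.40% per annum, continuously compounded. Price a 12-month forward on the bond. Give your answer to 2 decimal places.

A$108.78

PV(coupons) I = 0.61·e^(−0.0440·4/12) + 0.61·e^(−0.0440·5/12) + 0.61·e^(−0.0440·9/12)
I = 0.6011 + 0.5989 + 0.5902 = 1.7902
F = (S − I)·e^(rT) = (105.89 − 1.7902) · e^(0.0440·12/12)
= 104.0998 · e^0.044000 = 104.0998 × 1.044982 = A$108.78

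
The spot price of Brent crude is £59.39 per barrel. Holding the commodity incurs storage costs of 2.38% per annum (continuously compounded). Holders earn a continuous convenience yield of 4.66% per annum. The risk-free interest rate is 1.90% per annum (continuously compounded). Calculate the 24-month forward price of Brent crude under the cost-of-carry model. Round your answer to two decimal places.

£58.94 per barrel

Net carry = r + u − y = 0.0190 + 0.0238 − 0.0466 = -0.0038
F = S·e^((r+u−y)T) = 59.39 · e^(-0.0038 × 24/12) = 59.39 · e^-0.007600
= 59.39 × 0.992429 = £58.94 per barrel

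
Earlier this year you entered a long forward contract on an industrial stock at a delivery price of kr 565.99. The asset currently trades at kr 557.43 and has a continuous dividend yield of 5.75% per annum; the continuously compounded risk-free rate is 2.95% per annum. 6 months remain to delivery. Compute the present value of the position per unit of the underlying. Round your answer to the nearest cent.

-kr 16.07

Current fair forward for the remaining 6 months: F = S·e^((r − q)·T), (r − q) = 0.0295 − 0.0575 = -0.0280
F = 557.43 · e^(-0.0280 × 6/12) = 557.43 × 0.986098 = 549.6806
Value of long forward = (F − K)·e^(−rT) = (549.6806 − 565.99) · e^(−0.0295·6/12)
= -16.3094 × 0.985358 = -16.07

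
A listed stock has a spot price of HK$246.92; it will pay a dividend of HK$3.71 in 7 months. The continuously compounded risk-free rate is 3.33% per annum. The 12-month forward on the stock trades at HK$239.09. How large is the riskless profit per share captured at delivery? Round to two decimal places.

HK$12.43 per share

PV(dividends) I = 3.71·e^(−0.0333·7/12) = 3.6386
Fair forward F* = (S − I)·e^(rT) = (246.92 − 3.6386)·e^0.033300 = 243.2814 × 1.033861 = 251.5192
Market HK$239.09 < fair 251.5192: forward underpriced → reverse cash-and-carry (short the stock, invest proceeds at r, pay the dividends, go long the forward).
Profit at T = |F_mkt − F*| = |239.09 − 251.5192| = HK$12.43 per share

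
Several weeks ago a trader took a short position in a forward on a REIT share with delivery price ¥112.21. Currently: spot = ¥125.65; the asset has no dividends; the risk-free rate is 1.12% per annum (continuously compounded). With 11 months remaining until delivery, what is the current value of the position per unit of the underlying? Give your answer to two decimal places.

-¥14.59

Current fair forward for the remaining 11 months: F = S·e^(r·T), r = 0.0112
F = 125.65 · e^(0.0112 × 11/12) = 125.65 × 1.010320 = 126.9467
Value of long forward = (F − K)·e^(−rT) = (126.9467 − 112.21) · e^(−0.0112·11/12)
= 14.7367 × 0.989786 = 14.59
Short position value = −(long value) = -¥14.59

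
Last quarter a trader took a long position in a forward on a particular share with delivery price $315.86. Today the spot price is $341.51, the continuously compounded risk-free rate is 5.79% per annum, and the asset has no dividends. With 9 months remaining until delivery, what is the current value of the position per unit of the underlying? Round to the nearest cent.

Current fair forward for the remaining 9 months: F = S·e^(r·T), r = 0.0579
F = 341.51 · e^(0.0579 × 9/12) = 341.51 × 1.044382 = 356.6669
Value of long forward = (F − K)·e^(−rT) = (356.6669 − 315.86) · e^(−0.0579·9/12)
= 40.8069 × 0.957504 = 39.07

$39.07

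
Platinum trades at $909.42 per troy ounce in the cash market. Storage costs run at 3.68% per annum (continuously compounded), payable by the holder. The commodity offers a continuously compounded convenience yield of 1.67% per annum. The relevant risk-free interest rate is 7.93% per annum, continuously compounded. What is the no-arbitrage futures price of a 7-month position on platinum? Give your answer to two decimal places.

Net carry = r + u − y = 0.0793 + 0.0368 − 0.0167 = 0.0994
F = S·e^((r+u−y)T) = 909.42 · e^(0.0994 × 7/12) = 909.42 · e^0.057983
= 909.42 × 1.059697 = $963.71 per troy ounce

$963.71 per troy ounce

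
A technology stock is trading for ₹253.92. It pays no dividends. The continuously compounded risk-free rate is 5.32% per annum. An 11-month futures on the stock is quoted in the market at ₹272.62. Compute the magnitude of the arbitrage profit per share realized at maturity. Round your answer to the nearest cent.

Fair futures: F* = S·e^(carry·T), with carry = r = 0.0532
F* = 253.92 · e^(0.0532 × 11/12) = 253.92 · e^0.048767 = 253.92 × 1.049976 = ₹266.6099
Market ₹272.62 > fair ₹266.6099: forward overpriced → cash-and-carry (buy spot, short the forward).
At maturity, profit = |F_mkt − F*| = |272.62 − 266.6099| = ₹6.01 per share

₹6.01 per share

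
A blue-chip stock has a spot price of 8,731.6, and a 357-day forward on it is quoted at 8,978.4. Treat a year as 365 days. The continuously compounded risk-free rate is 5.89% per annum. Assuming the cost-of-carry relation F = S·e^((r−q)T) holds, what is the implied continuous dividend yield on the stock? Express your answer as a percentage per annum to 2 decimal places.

From F = S·e^((r−q)T): (r − q) = ln(F/S)/T
ln(8978.4/8731.6) = ln(1.028265) = 0.027873
(r − q) = 0.027873 / (357/365) = 0.028498
q = r − ln(F/S)/T = 0.0589 − 0.028498 = 0.030402
q = 3.04%

3.04%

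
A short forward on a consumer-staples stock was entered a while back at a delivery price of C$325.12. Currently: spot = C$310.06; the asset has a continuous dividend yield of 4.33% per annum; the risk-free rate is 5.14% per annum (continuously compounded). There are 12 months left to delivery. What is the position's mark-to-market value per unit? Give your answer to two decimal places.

C$11.91

Current fair forward for the remaining 12 months: F = S·e^((r − q)·T), (r − q) = 0.0514 − 0.0433 = 0.0081
F = 310.06 · e^(0.0081 × 12/12) = 310.06 × 1.008133 = 312.5817
Value of long forward = (F − K)·e^(−rT) = (312.5817 − 325.12) · e^(−0.0514·12/12)
= -12.5383 × 0.949899 = -11.91
Short position value = −(long value) = C$11.91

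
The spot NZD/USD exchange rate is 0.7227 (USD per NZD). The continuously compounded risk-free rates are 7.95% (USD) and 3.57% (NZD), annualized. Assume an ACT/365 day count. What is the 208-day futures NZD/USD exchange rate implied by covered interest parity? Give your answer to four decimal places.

F = S·e^((r_USD − r_NZD)T) = 0.7227 · e^((0.0795 − 0.0357) × 208/365)
= 0.7227 · e^0.024960 = 0.7227 × 1.025274
F = 0.7410 USD per NZD

0.7410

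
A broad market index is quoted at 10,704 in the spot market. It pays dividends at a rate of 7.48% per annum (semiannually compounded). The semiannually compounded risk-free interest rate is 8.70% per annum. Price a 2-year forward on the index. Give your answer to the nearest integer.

F = S · (1+r/2)^(2T) / (1+q/2)^(2T)
= 10704 × 1.185686 / 1.158204 = 10704 × 1.023728
F = 10,958

10,958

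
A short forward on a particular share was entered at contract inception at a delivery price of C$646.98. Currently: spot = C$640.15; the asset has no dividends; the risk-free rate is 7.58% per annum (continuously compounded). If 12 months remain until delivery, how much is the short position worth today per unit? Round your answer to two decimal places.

Current fair forward for the remaining 12 months: F = S·e^(r·T), r = 0.0758
F = 640.15 · e^(0.0758 × 12/12) = 640.15 × 1.078747 = 690.5599
Value of long forward = (F − K)·e^(−rT) = (690.5599 − 646.98) · e^(−0.0758·12/12)
= 43.5799 × 0.927002 = 40.40
Short position value = −(long value) = -C$40.40

-C$40.40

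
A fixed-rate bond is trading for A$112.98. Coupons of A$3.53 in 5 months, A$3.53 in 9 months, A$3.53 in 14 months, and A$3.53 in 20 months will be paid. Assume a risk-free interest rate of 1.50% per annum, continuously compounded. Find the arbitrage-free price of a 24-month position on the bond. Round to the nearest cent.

A$102.09

PV(coupons) I = 3.53·e^(−0.0150·5/12) + 3.53·e^(−0.0150·9/12) + 3.53·e^(−0.0150·14/12) + 3.53·e^(−0.0150·20/12)
I = 3.5080 + 3.4905 + 3.4688 + 3.4428 = 13.9101
F = (S − I)·e^(rT) = (112.98 − 13.9101) · e^(0.0150·24/12)
= 99.0699 · e^0.030000 = 99.0699 × 1.030455 = A$102.09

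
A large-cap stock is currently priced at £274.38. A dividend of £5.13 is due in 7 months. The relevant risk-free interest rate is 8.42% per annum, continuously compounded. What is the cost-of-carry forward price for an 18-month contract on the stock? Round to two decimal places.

£305.78

PV(dividends) I = 5.13·e^(−0.0842·7/12)
I = 4.8841
F = (S − I)·e^(rT) = (274.38 − 4.8841) · e^(0.0842·18/12)
= 269.4959 · e^0.126300 = 269.4959 × 1.134623 = £305.78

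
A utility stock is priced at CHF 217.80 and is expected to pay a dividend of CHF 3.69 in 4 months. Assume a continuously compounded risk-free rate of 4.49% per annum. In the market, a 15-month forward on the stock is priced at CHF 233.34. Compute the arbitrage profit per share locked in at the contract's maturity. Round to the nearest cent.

CHF 6.81 per share

PV(dividends) I = 3.69·e^(−0.0449·4/12) = 3.6352
Fair forward F* = (S − I)·e^(rT) = (217.80 − 3.6352)·e^0.056125 = 214.1648 × 1.057730 = 226.5285
Market CHF 233.34 > fair 226.5285: forward overpriced → cash-and-carry (borrow at r, buy the stock and collect the dividends, short the forward).
Profit at T = |F_mkt − F*| = |233.34 − 226.5285| = CHF 6.81 per share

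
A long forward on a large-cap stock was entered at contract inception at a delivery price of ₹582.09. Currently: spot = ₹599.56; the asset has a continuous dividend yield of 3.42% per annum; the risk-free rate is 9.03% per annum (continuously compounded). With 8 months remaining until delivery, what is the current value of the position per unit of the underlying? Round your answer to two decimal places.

₹37.96

Current fair forward for the remaining 8 months: F = S·e^((r − q)·T), (r − q) = 0.0903 − 0.0342 = 0.0561
F = 599.56 · e^(0.0561 × 8/12) = 599.56 × 1.038108 = 622.4080
Value of long forward = (F − K)·e^(−rT) = (622.4080 − 582.09) · e^(−0.0903·8/12)
= 40.3180 × 0.941576 = 37.96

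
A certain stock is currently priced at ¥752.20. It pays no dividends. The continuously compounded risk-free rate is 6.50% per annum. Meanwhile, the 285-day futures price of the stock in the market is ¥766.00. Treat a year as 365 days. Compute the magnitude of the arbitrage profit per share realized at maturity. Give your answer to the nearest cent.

¥25.36 per share

Fair futures: F* = S·e^(carry·T), with carry = r = 0.0650
F* = 752.20 · e^(0.0650 × 285/365) = 752.20 · e^0.050753 = 752.20 × 1.052063 = ¥791.3618
Market ¥766.00 < fair ¥791.3618: forward underpriced → reverse cash-and-carry (short spot, go long the forward).
At maturity, profit = |F_mkt − F*| = |766.00 − 791.3618| = ¥25.36 per share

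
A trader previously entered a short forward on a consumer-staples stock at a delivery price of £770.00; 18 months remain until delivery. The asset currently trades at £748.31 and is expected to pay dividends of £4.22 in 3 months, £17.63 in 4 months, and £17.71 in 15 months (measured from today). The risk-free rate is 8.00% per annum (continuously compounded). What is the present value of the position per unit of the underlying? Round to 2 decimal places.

PV(remaining dividends) I = 4.22·e^(−0.0800·3/12) + 17.63·e^(−0.0800·4/12) + 17.71·e^(−0.0800·15/12) = 37.3272
Current forward F = (S − I)·e^(rT) = (748.31 − 37.3272)·e^(0.0800·18/12) = 710.9828 × 1.127497 = 801.6310
Value (long) = (F − K)·e^(−rT) = (801.6310 − 770.00) × 0.886920 = 28.0542
Short position value = −(long value) = -£28.05

-£28.05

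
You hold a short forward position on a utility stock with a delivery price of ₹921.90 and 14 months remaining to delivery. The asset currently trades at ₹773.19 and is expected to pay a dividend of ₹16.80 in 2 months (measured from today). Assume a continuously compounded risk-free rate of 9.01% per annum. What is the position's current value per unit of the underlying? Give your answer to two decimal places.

₹73.27

PV(remaining dividends) I = 16.80·e^(−0.0901·2/12) = 16.5496
Current forward F = (S − I)·e^(rT) = (773.19 − 16.5496)·e^(0.0901·14/12) = 756.6404 × 1.110840 = 840.5064
Value (long) = (F − K)·e^(−rT) = (840.5064 − 921.90) × 0.900219 = -73.2721
Short position value = −(long value) = ₹73.27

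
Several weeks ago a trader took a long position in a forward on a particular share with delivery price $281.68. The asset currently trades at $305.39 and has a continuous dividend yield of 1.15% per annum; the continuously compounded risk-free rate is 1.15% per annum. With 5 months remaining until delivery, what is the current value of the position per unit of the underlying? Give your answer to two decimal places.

Current fair forward for the remaining 5 months: F = S·e^((r − q)·T), (r − q) = 0.0115 − 0.0115 = 0.0000
F = 305.39 · e^(0.0000 × 5/12) = 305.39 × 1.000000 = 305.3900
Value of long forward = (F − K)·e^(−rT) = (305.3900 − 281.68) · e^(−0.0115·5/12)
= 23.7100 × 0.995220 = 23.60

$23.60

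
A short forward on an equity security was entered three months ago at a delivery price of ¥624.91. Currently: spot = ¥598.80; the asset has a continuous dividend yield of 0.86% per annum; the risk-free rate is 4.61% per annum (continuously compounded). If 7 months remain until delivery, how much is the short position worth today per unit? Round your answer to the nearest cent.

Current fair forward for the remaining 7 months: F = S·e^((r − q)·T), (r − q) = 0.0461 − 0.0086 = 0.0375
F = 598.80 · e^(0.0375 × 7/12) = 598.80 × 1.022116 = 612.0431
Value of long forward = (F − K)·e^(−rT) = (612.0431 − 624.91) · e^(−0.0461·7/12)
= -12.8669 × 0.973467 = -12.53
Short position value = −(long value) = ¥12.53

¥12.53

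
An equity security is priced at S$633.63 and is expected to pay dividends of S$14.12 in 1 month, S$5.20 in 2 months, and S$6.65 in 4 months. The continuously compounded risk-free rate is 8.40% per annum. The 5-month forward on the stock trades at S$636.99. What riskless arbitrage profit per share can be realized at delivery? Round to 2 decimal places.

PV(dividends) I = 14.12·e^(−0.0840·1/12) + 5.20·e^(−0.0840·2/12) + 6.65·e^(−0.0840·4/12) = 25.6156
Fair forward F* = (S − I)·e^(rT) = (633.63 − 25.6156)·e^0.035000 = 608.0144 × 1.035620 = 629.6719
Market S$636.99 > fair 629.6719: forward overpriced → cash-and-carry (borrow at r, buy the stock and collect the dividends, short the forward).
Profit at T = |F_mkt − F*| = |636.99 − 629.6719| = S$7.32 per share

S$7.32 per share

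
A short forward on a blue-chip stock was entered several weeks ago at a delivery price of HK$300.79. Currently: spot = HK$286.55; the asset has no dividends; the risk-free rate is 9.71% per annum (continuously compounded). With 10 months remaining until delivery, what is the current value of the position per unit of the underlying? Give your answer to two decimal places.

-HK$9.14

Current fair forward for the remaining 10 months: F = S·e^(r·T), r = 0.0971
F = 286.55 · e^(0.0971 × 10/12) = 286.55 × 1.084281 = 310.7007
Value of long forward = (F − K)·e^(−rT) = (310.7007 − 300.79) · e^(−0.0971·10/12)
= 9.9107 × 0.922271 = 9.14
Short position value = −(long value) = -HK$9.14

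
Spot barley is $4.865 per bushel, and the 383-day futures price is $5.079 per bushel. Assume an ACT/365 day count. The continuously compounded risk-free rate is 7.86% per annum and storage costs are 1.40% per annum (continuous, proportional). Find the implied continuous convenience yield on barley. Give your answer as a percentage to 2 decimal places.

F = S·e^((r+u−y)T) ⇒ (r+u−y) = ln(F/S)/T
ln(5.079/4.865) = 0.043048; /T ⇒ 0.041025
y = r + u − ln(F/S)/T = 0.0786 + 0.0140 − 0.041025 = 0.051575
y = 5.16%

5.16%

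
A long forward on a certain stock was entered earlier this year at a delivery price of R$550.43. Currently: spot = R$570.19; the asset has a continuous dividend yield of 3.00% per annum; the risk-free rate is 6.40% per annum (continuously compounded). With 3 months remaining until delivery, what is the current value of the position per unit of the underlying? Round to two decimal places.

R$24.24

Current fair forward for the remaining 3 months: F = S·e^((r − q)·T), (r − q) = 0.0640 − 0.0300 = 0.0340
F = 570.19 · e^(0.0340 × 3/12) = 570.19 × 1.008536 = 575.0571
Value of long forward = (F − K)·e^(−rT) = (575.0571 − 550.43) · e^(−0.0640·3/12)
= 24.6271 × 0.984127 = 24.24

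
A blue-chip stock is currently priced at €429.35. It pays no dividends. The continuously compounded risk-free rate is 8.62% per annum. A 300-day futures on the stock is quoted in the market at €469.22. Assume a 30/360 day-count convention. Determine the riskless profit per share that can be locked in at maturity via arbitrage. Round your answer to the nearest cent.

Fair futures: F* = S·e^(carry·T), with carry = r = 0.0862
F* = 429.35 · e^(0.0862 × 300/360) = 429.35 · e^0.071833 = 429.35 × 1.074476 = €461.3263
Market €469.22 > fair €461.3263: forward overpriced → cash-and-carry (buy spot, short the forward).
At maturity, profit = |F_mkt − F*| = |469.22 − 461.3263| = €7.89 per share

€7.89 per share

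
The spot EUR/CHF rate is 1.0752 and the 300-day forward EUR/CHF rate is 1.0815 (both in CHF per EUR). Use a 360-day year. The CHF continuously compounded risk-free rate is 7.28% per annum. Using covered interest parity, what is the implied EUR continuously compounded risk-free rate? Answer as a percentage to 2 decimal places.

F = S·e^((r_CHF − r_EUR)T) ⇒ r_EUR = r_CHF − ln(F/S)/T
ln(1.0815/1.0752) = 0.005842; /(300/360) = 0.007010
r_EUR = 0.0728 − 0.007010 = 0.065790
r_EUR = 6.58%

6.58%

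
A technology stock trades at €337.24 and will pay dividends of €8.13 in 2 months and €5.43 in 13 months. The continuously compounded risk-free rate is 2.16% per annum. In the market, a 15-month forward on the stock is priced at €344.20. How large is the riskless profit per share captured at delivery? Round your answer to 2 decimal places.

PV(dividends) I = 8.13·e^(−0.0216·2/12) + 5.43·e^(−0.0216·13/12) = 13.4052
Fair forward F* = (S − I)·e^(rT) = (337.24 − 13.4052)·e^0.027000 = 323.8348 × 1.027368 = 332.6975
Market €344.20 > fair 332.6975: forward overpriced → cash-and-carry (borrow at r, buy the stock and collect the dividends, short the forward).
Profit at T = |F_mkt − F*| = |344.20 − 332.6975| = €11.50 per share

€11.50 per share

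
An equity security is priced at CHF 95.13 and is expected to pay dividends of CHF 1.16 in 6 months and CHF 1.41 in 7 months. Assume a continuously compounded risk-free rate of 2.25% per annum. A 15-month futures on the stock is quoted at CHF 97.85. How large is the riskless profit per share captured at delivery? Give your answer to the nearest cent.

CHF 2.62 per share

PV(dividends) I = 1.16·e^(−0.0225·6/12) + 1.41·e^(−0.0225·7/12) = 2.5386
Fair futures F* = (S − I)·e^(rT) = (95.13 − 2.5386)·e^0.028125 = 92.5914 × 1.028524 = 95.2325
Market CHF 97.85 > fair 95.2325: forward overpriced → cash-and-carry (borrow at r, buy the stock and collect the dividends, short the forward).
Profit at T = |F_mkt − F*| = |97.85 − 95.2325| = CHF 2.62 per share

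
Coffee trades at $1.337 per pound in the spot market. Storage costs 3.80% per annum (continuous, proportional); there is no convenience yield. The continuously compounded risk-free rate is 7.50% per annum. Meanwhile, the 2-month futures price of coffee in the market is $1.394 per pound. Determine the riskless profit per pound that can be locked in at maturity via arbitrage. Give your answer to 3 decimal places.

Fair futures: F* = S·e^(carry·T), with carry = (r + u) = 0.0750 + 0.0380 = 0.1130
F* = 1.337 · e^(0.1130 × 2/12) = 1.337 · e^0.018833 = 1.337 × 1.019011 = $1.3624
Market $1.394 > fair $1.3624: forward overpriced → cash-and-carry (buy spot, short the forward).
At maturity, profit = |F_mkt − F*| = |1.394 − 1.3624| = $0.032 per pound

$0.032 per pound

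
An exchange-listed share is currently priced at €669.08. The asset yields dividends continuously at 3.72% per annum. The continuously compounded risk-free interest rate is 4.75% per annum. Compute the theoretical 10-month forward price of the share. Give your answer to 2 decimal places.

F = S·e^((r − q)T) = 669.08 · e^((0.0475 − 0.0372) × 10/12)
= 669.08 · e^0.008583 = 669.08 × 1.008620
F = €674.85

€674.85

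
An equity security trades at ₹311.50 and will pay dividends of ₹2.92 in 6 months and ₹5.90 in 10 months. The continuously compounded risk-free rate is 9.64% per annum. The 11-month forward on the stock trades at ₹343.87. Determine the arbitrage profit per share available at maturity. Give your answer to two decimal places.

₹12.58 per share

PV(dividends) I = 2.92·e^(−0.0964·6/12) + 5.90·e^(−0.0964·10/12) = 8.2272
Fair forward F* = (S − I)·e^(rT) = (311.50 − 8.2272)·e^0.088367 = 303.2728 × 1.092389 = 331.2919
Market ₹343.87 > fair 331.2919: forward overpriced → cash-and-carry (borrow at r, buy the stock and collect the dividends, short the forward).
Profit at T = |F_mkt − F*| = |343.87 − 331.2919| = ₹12.58 per share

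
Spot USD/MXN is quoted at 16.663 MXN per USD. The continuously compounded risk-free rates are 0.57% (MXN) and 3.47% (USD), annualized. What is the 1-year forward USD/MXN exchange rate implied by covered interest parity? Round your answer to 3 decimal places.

16.187

F = S·e^((r_MXN − r_USD)T) = 16.663 · e^((0.0057 − 0.0347) × 1)
= 16.663 · e^-0.029000 = 16.663 × 0.971416
F = 16.187 MXN per USD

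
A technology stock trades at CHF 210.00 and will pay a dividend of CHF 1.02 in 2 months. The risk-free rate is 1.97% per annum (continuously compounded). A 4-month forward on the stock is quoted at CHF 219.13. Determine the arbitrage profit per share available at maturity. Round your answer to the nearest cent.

PV(dividends) I = 1.02·e^(−0.0197·2/12) = 1.0167
Fair forward F* = (S − I)·e^(rT) = (210.00 − 1.0167)·e^0.006567 = 208.9833 × 1.006589 = 210.3603
Market CHF 219.13 > fair 210.3603: forward overpriced → cash-and-carry (borrow at r, buy the stock and collect the dividends, short the forward).
Profit at T = |F_mkt − F*| = |219.13 − 210.3603| = CHF 8.77 per share

CHF 8.77 per share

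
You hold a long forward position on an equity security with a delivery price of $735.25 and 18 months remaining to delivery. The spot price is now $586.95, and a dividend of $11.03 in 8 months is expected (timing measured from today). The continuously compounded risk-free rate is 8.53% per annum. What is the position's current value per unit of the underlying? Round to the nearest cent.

PV(remaining dividends) I = 11.03·e^(−0.0853·8/12) = 10.4203
Current forward F = (S − I)·e^(rT) = (586.95 − 10.4203)·e^(0.0853·18/12) = 576.5297 × 1.136496 = 655.2237
Value (long) = (F − K)·e^(−rT) = (655.2237 − 735.25) × 0.879897 = -70.4149
Value = -$70.41

-$70.41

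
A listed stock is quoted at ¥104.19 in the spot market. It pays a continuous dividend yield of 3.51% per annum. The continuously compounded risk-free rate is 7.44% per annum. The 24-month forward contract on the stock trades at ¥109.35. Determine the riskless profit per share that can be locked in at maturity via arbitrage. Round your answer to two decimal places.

Fair forward: F* = S·e^(carry·T), with carry = (r − q) = 0.0744 − 0.0351 = 0.0393
F* = 104.19 · e^(0.0393 × 24/12) = 104.19 · e^0.078600 = 104.19 × 1.081772 = ¥112.7098
Market ¥109.35 < fair ¥112.7098: forward underpriced → reverse cash-and-carry (short spot, go long the forward).
At maturity, profit = |F_mkt − F*| = |109.35 − 112.7098| = ¥3.36 per share

¥3.36 per share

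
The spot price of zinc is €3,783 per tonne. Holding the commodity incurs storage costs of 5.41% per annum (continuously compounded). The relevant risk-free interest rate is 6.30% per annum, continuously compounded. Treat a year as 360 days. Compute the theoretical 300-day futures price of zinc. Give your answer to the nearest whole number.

€4,171 per tonne

Net carry = r + u − y = 0.0630 + 0.0541 − 0.0000 = 0.1171
F = S·e^((r+u−y)T) = 3783 · e^(0.1171 × 300/360) = 3783 · e^0.097583
= 3783 × 1.102503 = €4,171 per tonne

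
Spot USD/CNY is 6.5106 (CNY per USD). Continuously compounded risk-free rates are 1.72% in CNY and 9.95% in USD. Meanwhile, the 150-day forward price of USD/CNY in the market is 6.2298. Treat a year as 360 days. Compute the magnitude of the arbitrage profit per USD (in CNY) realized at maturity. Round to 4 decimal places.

0.0613 per USD (in CNY)

Fair forward: F* = S·e^(carry·T), with carry = (r_CNY − r_USD) = 0.0172 − 0.0995 = -0.0823
F* = 6.5106 · e^(-0.0823 × 150/360) = 6.5106 · e^-0.034292 = 6.5106 × 0.966289 = 6.2911
Market 6.2298 < fair 6.2911: forward underpriced → reverse cash-and-carry (short spot, go long the forward).
At maturity, profit = |F_mkt − F*| = |6.2298 − 6.2911| = 0.0613 per USD (in CNY)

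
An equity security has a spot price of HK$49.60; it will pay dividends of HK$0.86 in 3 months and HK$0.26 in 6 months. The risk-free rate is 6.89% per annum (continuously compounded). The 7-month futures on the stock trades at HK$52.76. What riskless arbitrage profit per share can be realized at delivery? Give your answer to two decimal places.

HK$2.27 per share

PV(dividends) I = 0.86·e^(−0.0689·3/12) + 0.26·e^(−0.0689·6/12) = 1.0965
Fair futures F* = (S − I)·e^(rT) = (49.60 − 1.0965)·e^0.040192 = 48.5035 × 1.041011 = 50.4927
Market HK$52.76 > fair 50.4927: forward overpriced → cash-and-carry (borrow at r, buy the stock and collect the dividends, short the forward).
Profit at T = |F_mkt − F*| = |52.76 − 50.4927| = HK$2.27 per share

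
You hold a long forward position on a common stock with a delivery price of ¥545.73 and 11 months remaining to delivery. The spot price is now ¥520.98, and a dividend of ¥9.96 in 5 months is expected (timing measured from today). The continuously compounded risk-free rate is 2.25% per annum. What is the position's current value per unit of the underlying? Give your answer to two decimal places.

-¥23.48

PV(remaining dividends) I = 9.96·e^(−0.0225·5/12) = 9.8671
Current forward F = (S − I)·e^(rT) = (520.98 − 9.8671)·e^(0.0225·11/12) = 511.1129 × 1.020839 = 521.7640
Value (long) = (F − K)·e^(−rT) = (521.7640 − 545.73) × 0.979586 = -23.4768
Value = -¥23.48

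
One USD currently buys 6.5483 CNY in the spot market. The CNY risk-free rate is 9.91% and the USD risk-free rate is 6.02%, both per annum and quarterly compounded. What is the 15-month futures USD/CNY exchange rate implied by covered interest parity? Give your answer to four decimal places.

By covered interest parity, F = S · (1+r_CNY/4)^(4T) / (1+r_USD/4)^(4T)
= 6.5483 × 1.130167 / 1.077549 = 6.5483 × 1.048831
F = 6.8681 CNY per USD

6.8681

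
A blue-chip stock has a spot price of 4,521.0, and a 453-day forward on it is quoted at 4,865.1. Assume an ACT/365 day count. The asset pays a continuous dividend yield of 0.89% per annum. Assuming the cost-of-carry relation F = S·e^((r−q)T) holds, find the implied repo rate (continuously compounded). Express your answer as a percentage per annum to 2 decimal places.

6.80%

From F = S·e^((r−q)T): (r − q) = ln(F/S)/T
ln(4865.1/4521.0) = ln(1.076111) = 0.073354
(r − q) = 0.073354 / (453/365) = 0.059104
r = ln(F/S)/T + q = 0.059104 + 0.0089 = 0.068004
r = 6.80%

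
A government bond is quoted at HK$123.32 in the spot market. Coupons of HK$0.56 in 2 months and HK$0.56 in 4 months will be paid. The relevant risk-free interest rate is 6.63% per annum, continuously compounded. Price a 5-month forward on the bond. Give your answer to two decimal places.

HK$125.64

PV(coupons) I = 0.56·e^(−0.0663·2/12) + 0.56·e^(−0.0663·4/12)
I = 0.5538 + 0.5478 = 1.1016
F = (S − I)·e^(rT) = (123.32 − 1.1016) · e^(0.0663·5/12)
= 122.2184 · e^0.027625 = 122.2184 × 1.028010 = HK$125.64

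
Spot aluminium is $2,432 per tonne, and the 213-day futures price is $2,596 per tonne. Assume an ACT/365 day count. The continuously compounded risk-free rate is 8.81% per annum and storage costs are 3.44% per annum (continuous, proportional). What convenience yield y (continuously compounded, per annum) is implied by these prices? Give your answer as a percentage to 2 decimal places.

1.07%

F = S·e^((r+u−y)T) ⇒ (r+u−y) = ln(F/S)/T
ln(2596/2432) = 0.065258; /T ⇒ 0.111827
y = r + u − ln(F/S)/T = 0.0881 + 0.0344 − 0.111827 = 0.010673
y = 1.07%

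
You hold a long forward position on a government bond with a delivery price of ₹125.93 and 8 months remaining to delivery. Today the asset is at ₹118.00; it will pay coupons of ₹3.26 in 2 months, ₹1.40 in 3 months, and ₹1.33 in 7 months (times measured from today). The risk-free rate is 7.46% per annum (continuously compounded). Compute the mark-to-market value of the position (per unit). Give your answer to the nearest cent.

PV(remaining coupons) I = 3.26·e^(−0.0746·2/12) + 1.40·e^(−0.0746·3/12) + 1.33·e^(−0.0746·7/12) = 5.8672
Current forward F = (S − I)·e^(rT) = (118.00 − 5.8672)·e^(0.0746·8/12) = 112.1328 × 1.050991 = 117.8506
Value (long) = (F − K)·e^(−rT) = (117.8506 − 125.93) × 0.951483 = -7.6874
Value = -₹7.69

-₹7.69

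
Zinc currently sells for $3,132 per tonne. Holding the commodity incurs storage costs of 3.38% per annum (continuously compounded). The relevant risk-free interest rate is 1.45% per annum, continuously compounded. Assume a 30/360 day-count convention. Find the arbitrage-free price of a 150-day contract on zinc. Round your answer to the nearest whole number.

$3,196 per tonne

Net carry = r + u − y = 0.0145 + 0.0338 − 0.0000 = 0.0483
F = S·e^((r+u−y)T) = 3132 · e^(0.0483 × 150/360) = 3132 · e^0.020125
= 3132 × 1.020329 = $3,196 per tonne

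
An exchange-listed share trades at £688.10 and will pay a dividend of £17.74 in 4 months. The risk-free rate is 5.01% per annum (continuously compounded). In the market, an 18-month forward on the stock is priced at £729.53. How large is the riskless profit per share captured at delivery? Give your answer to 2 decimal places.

PV(dividends) I = 17.74·e^(−0.0501·4/12) = 17.4462
Fair forward F* = (S − I)·e^(rT) = (688.10 − 17.4462)·e^0.075150 = 670.6538 × 1.078046 = 722.9956
Market £729.53 > fair 722.9956: forward overpriced → cash-and-carry (borrow at r, buy the stock and collect the dividends, short the forward).
Profit at T = |F_mkt − F*| = |729.53 − 722.9956| = £6.53 per share

£6.53 per share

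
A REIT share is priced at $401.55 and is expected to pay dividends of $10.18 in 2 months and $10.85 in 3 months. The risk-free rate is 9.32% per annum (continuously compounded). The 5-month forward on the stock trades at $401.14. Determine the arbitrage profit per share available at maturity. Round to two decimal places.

$5.13 per share

PV(dividends) I = 10.18·e^(−0.0932·2/12) + 10.85·e^(−0.0932·3/12) = 20.6232
Fair forward F* = (S − I)·e^(rT) = (401.55 − 20.6232)·e^0.038833 = 380.9268 × 1.039597 = 396.0104
Market $401.14 > fair 396.0104: forward overpriced → cash-and-carry (borrow at r, buy the stock and collect the dividends, short the forward).
Profit at T = |F_mkt − F*| = |401.14 − 396.0104| = $5.13 per share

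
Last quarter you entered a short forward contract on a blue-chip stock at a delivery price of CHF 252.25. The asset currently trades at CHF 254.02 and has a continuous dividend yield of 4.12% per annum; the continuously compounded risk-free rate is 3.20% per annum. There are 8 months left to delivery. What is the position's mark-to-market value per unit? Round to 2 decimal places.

Current fair forward for the remaining 8 months: F = S·e^((r − q)·T), (r − q) = 0.0320 − 0.0412 = -0.0092
F = 254.02 · e^(-0.0092 × 8/12) = 254.02 × 0.993885 = 252.4667
Value of long forward = (F − K)·e^(−rT) = (252.4667 − 252.25) · e^(−0.0320·8/12)
= 0.2167 × 0.978893 = 0.21
Short position value = −(long value) = -CHF 0.21

-CHF 0.21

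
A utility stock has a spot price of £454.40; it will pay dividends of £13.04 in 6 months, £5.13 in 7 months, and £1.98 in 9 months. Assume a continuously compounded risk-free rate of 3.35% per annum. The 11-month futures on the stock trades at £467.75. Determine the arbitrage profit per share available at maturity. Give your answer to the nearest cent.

PV(dividends) I = 13.04·e^(−0.0335·6/12) + 5.13·e^(−0.0335·7/12) + 1.98·e^(−0.0335·9/12) = 19.7850
Fair futures F* = (S − I)·e^(rT) = (454.40 − 19.7850)·e^0.030708 = 434.6150 × 1.031184 = 448.1680
Market £467.75 > fair 448.1680: forward overpriced → cash-and-carry (borrow at r, buy the stock and collect the dividends, short the forward).
Profit at T = |F_mkt − F*| = |467.75 − 448.1680| = £19.58 per share

£19.58 per share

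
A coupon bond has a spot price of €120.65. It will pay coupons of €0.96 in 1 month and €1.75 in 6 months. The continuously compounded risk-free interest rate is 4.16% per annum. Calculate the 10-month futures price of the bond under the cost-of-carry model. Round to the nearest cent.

€122.14

PV(coupons) I = 0.96·e^(−0.0416·1/12) + 1.75·e^(−0.0416·6/12)
I = 0.9567 + 1.7140 = 2.6707
F = (S − I)·e^(rT) = (120.65 − 2.6707) · e^(0.0416·10/12)
= 117.9793 · e^0.034667 = 117.9793 × 1.035275 = €122.14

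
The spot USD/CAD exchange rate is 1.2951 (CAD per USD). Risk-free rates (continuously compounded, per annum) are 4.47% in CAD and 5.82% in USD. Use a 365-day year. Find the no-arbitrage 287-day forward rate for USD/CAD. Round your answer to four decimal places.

1.2814

F = S·e^((r_CAD − r_USD)T) = 1.2951 · e^((0.0447 − 0.0582) × 287/365)
= 1.2951 · e^-0.010615 = 1.2951 × 0.989441
F = 1.2814 CAD per USD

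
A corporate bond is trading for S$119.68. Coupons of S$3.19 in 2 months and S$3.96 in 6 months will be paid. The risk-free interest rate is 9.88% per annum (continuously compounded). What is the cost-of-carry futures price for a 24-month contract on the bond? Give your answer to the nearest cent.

S$137.41

PV(coupons) I = 3.19·e^(−0.0988·2/12) + 3.96·e^(−0.0988·6/12)
I = 3.1379 + 3.7691 = 6.9070
F = (S − I)·e^(rT) = (119.68 − 6.9070) · e^(0.0988·24/12)
= 112.7730 · e^0.197600 = 112.7730 × 1.218475 = S$137.41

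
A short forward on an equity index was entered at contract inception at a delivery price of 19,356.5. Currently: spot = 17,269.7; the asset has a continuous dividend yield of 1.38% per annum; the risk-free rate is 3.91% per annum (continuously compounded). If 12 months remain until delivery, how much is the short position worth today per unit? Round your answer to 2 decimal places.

1581.25

Current fair forward for the remaining 12 months: F = S·e^((r − q)·T), (r − q) = 0.0391 − 0.0138 = 0.0253
F = 17269.7 · e^(0.0253 × 12/12) = 17269.7 × 1.02562276 = 17712.1974
Value of long forward = (F − K)·e^(−rT) = (17712.1974 − 19356.5) · e^(−0.0391·12/12)
= -1644.3026 × 0.96165454 = -1581.25
Short position value = −(long value) = 1581.25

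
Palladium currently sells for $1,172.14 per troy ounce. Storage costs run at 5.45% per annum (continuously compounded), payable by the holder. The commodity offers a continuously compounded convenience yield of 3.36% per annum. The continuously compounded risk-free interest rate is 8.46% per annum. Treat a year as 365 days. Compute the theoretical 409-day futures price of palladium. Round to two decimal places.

$1,319.23 per troy ounce

Net carry = r + u − y = 0.0846 + 0.0545 − 0.0336 = 0.1055
F = S·e^((r+u−y)T) = 1172.14 · e^(0.1055 × 409/365) = 1172.14 · e^0.11821781
= 1172.14 × 1.12548923 = $1,319.23 per troy ounce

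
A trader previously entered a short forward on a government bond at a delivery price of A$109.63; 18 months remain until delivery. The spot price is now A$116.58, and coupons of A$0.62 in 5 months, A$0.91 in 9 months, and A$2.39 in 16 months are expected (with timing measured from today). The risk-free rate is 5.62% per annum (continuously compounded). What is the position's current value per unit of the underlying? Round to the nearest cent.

PV(remaining coupons) I = 0.62·e^(−0.0562·5/12) + 0.91·e^(−0.0562·9/12) + 2.39·e^(−0.0562·16/12) = 3.6955
Current forward F = (S − I)·e^(rT) = (116.58 − 3.6955)·e^(0.0562·18/12) = 112.8845 × 1.087955 = 122.8133
Value (long) = (F − K)·e^(−rT) = (122.8133 − 109.63) × 0.919155 = 12.1175
Short position value = −(long value) = -A$12.12

-A$12.12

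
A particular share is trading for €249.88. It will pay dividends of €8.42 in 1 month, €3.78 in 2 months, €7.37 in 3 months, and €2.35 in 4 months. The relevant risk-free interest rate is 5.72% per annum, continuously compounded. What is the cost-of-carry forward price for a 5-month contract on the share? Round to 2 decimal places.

€233.69

PV(dividends) I = 8.42·e^(−0.0572·1/12) + 3.78·e^(−0.0572·2/12) + 7.37·e^(−0.0572·3/12) + 2.35·e^(−0.0572·4/12)
I = 8.3800 + 3.7441 + 7.2654 + 2.3056 = 21.6951
F = (S − I)·e^(rT) = (249.88 − 21.6951) · e^(0.0572·5/12)
= 228.1849 · e^0.023833 = 228.1849 × 1.024119 = €233.69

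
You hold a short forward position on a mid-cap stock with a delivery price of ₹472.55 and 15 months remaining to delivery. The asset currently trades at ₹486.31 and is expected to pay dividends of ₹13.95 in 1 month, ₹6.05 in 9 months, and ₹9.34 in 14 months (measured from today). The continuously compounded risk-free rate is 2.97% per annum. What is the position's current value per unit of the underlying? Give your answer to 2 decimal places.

-₹2.13

PV(remaining dividends) I = 13.95·e^(−0.0297·1/12) + 6.05·e^(−0.0297·9/12) + 9.34·e^(−0.0297·14/12) = 28.8542
Current forward F = (S − I)·e^(rT) = (486.31 − 28.8542)·e^(0.0297·15/12) = 457.4558 × 1.037823 = 474.7582
Value (long) = (F − K)·e^(−rT) = (474.7582 − 472.55) × 0.963556 = 2.1277
Short position value = −(long value) = -₹2.13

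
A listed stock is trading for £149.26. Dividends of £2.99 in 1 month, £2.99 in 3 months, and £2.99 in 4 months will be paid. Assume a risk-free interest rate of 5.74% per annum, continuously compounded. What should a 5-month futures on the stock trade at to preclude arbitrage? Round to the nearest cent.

£143.80

PV(dividends) I = 2.99·e^(−0.0574·1/12) + 2.99·e^(−0.0574·3/12) + 2.99·e^(−0.0574·4/12)
I = 2.9757 + 2.9474 + 2.9333 = 8.8564
F = (S − I)·e^(rT) = (149.26 − 8.8564) · e^(0.0574·5/12)
= 140.4036 · e^0.023917 = 140.4036 × 1.024205 = £143.80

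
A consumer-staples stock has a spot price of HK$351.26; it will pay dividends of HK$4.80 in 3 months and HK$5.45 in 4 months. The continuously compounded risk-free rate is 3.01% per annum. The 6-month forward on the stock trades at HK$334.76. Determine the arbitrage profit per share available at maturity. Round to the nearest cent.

PV(dividends) I = 4.80·e^(−0.0301·3/12) + 5.45·e^(−0.0301·4/12) = 10.1596
Fair forward F* = (S − I)·e^(rT) = (351.26 − 10.1596)·e^0.015050 = 341.1004 × 1.015164 = 346.2728
Market HK$334.76 < fair 346.2728: forward underpriced → reverse cash-and-carry (short the stock, invest proceeds at r, pay the dividends, go long the forward).
Profit at T = |F_mkt − F*| = |334.76 − 346.2728| = HK$11.51 per share

HK$11.51 per share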